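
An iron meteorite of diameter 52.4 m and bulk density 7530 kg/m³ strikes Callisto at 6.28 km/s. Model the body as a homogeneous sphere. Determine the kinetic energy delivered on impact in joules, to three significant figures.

E ≈ 1.12 × 10^16 J

v = 6280 m/s.
Mass m = (π/6) ρ d³ = (π/6) × 7530 × (52.4)³ = 5.673 × 10^8 kg
E = ½ m v² = 0.5 × 5.673 × 10^8 × (6280)² = 1.119 × 10^16 J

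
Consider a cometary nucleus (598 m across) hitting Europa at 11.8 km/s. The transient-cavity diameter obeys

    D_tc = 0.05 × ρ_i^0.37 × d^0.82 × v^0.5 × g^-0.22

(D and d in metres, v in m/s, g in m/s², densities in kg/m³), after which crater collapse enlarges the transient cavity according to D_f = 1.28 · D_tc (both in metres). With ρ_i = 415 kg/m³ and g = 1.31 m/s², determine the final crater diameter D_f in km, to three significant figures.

v = 11800 m/s.
ρ_i^0.37 = 415^0.37 = 9.304
d^0.82 = 598^0.82 = 189.2
v^0.5 = 11800^0.5 = 108.6
g^-0.22 = 1.31^-0.22 = 0.9423
D_tc = 0.05 × 9.304 × 189.2 × 108.6 × 0.9423 = 9007 m
D_f = 1.28 × 9007 = 11529 m
     = 11.53 km

D_f ≈ 11.5 km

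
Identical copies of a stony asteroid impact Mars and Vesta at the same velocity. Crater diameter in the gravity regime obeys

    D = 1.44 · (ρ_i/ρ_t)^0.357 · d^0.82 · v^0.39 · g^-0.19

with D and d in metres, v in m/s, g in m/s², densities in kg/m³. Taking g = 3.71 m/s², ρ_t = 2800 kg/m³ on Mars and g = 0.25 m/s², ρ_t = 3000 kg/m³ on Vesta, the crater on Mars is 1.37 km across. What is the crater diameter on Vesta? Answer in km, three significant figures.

D ≈ 2.23 km

The impactor-only factors (d, v, ρ_i) cancel in the ratio, leaving D_Vesta/D_Mars = (g_Vesta/g_Mars)^-0.19 · (ρ_t,Mars/ρ_t,Vesta)^0.357.
(0.25/3.71)^-0.19 = 0.06739^-0.19 = 1.669
(2800/3000)^0.357 = 0.9333^0.357 = 0.9757
Ratio = 1.669 × 0.9757 = 1.628
D_Vesta = 1.628 × 1.37 km = 2.23 km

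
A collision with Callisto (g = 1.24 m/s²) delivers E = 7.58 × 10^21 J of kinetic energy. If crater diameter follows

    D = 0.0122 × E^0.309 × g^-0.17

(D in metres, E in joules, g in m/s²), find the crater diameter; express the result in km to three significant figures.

E^0.309 = (7.58 × 10^21)^0.309 = 5.765 × 10^6
g^-0.17 = 1.24^-0.17 = 0.9641
D = 0.0122 × 5.765 × 10^6 × 0.9641 = 67808 m
   = 67.81 km

D ≈ 67.8 km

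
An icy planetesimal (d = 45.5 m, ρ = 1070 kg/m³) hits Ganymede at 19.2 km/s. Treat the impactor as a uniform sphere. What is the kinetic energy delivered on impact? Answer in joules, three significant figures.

E ≈ 9.73 × 10^15 J

v = 19200 m/s.
Mass m = (π/6) ρ d³ = (π/6) × 1070 × (45.5)³ = 5.277 × 10^7 kg
E = ½ m v² = 0.5 × 5.277 × 10^7 × (19200)² = 9.727 × 10^15 J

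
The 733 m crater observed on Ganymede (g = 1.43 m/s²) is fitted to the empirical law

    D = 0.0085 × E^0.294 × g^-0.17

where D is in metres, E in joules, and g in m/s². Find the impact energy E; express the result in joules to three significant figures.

Rearranging: E = [D / (0.0085 · g^-0.17)]^(1/0.294).
g^-0.17 = 1.43^-0.17 = 0.9410
D / (0.0085 × 0.9410) = 733 / (7.999 × 10^-3) = 9.164 × 10^4
E = (9.164 × 10^4)^3.4014 = 7.552 × 10^16 J

E ≈ 7.55 × 10^16 J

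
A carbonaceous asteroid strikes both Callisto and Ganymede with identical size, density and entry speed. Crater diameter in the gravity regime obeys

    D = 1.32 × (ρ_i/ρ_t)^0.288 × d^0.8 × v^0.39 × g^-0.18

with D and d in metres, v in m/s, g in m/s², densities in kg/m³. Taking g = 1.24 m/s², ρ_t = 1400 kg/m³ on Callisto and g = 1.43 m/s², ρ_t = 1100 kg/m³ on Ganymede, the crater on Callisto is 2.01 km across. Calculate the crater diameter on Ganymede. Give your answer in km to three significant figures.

The impactor-only factors (d, v, ρ_i) cancel in the ratio, leaving D_Ganymede/D_Callisto = (g_Ganymede/g_Callisto)^-0.18 · (ρ_t,Callisto/ρ_t,Ganymede)^0.288.
(1.43/1.24)^-0.18 = 1.153^-0.18 = 0.9747
(1400/1100)^0.288 = 1.273^0.288 = 1.072
Ratio = 0.9747 × 1.072 = 1.045
D_Ganymede = 1.045 × 2.01 km = 2.10 km

D ≈ 2.10 km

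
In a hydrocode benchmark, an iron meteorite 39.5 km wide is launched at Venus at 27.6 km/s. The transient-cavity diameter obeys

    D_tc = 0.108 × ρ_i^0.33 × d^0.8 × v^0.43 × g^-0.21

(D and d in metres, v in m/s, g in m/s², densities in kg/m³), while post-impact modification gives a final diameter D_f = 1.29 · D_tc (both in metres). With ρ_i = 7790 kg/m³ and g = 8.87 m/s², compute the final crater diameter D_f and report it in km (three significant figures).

In SI: d = 39500 m, v = 27600 m/s.
ρ_i^0.33 = 7790^0.33 = 19.24
d^0.8 = 39500^0.8 = 4756
v^0.43 = 27600^0.43 = 81.21
g^-0.21 = 8.87^-0.21 = 0.6323
D_tc = 0.108 × 19.24 × 4756 × 81.21 × 0.6323 = 5.075 × 10^5 m
D_f = 1.29 × 5.075 × 10^5 = 6.547 × 10^5 m
     = 654.7 km

D_f ≈ 655 km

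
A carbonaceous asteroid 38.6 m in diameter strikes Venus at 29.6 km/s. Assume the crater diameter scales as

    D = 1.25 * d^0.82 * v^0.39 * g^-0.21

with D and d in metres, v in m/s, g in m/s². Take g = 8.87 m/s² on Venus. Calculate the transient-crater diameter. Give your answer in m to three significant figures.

D ≈ 876 m

In SI units: v = 29600 m/s.
d^0.82 = 38.6^0.82 = 20.00
v^0.39 = 29600^0.39 = 55.44
g^-0.21 = 8.87^-0.21 = 0.6323
D = 1.25 × 20.00 × 55.44 × 0.6323 = 876.4 m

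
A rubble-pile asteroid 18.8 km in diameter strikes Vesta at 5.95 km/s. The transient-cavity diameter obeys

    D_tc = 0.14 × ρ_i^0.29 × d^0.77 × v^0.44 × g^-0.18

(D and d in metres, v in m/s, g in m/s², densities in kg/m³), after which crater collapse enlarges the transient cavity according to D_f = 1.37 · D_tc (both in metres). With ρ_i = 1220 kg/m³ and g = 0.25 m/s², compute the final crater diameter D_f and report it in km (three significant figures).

In SI: d = 18800 m, v = 5950 m/s.
ρ_i^0.29 = 1220^0.29 = 7.853
d^0.77 = 18800^0.77 = 1955
v^0.44 = 5950^0.44 = 45.79
g^-0.18 = 0.25^-0.18 = 1.283
D_tc = 0.14 × 7.853 × 1955 × 45.79 × 1.283 = 1.263 × 10^5 m
D_f = 1.37 × 1.263 × 10^5 = 1.730 × 10^5 m
     = 173.0 km

D_f ≈ 173 km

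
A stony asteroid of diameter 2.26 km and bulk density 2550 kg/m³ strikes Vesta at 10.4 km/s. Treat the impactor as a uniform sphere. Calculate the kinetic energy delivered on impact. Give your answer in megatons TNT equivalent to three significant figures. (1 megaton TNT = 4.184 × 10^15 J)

E ≈ 1.99 × 10^5 Mt TNT

d = 2260 m; v = 10400 m/s.
Mass m = (π/6) ρ d³ = (π/6) × 2550 × (2260)³ = 1.541 × 10^13 kg
E = ½ m v² = 0.5 × 1.541 × 10^13 × (10400)² = 8.334 × 10^20 J
   = 8.334 × 10^20 / 4.184×10^15 = 1.992 × 10^5 Mt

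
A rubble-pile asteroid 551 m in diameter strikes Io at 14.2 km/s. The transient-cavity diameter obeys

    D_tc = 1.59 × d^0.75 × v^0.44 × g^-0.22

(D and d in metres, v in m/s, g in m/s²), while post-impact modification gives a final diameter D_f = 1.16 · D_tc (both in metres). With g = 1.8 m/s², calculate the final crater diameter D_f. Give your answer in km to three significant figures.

v = 14200 m/s.
d^0.75 = 551^0.75 = 113.7
v^0.44 = 14200^0.44 = 67.14
g^-0.22 = 1.8^-0.22 = 0.8787
D_tc = 1.59 × 113.7 × 67.14 × 0.8787 = 10670 m
D_f = 1.16 × 10670 = 12377 m
     = 12.38 km

D_f ≈ 12.4 km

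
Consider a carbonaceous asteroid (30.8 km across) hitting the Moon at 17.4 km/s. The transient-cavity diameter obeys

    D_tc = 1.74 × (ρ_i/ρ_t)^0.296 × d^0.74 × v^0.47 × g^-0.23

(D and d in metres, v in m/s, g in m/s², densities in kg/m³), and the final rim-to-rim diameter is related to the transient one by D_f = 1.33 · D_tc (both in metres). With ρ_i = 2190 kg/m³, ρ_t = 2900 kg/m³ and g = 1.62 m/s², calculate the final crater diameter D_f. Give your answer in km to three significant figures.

In SI: d = 30800 m, v = 17400 m/s.
(ρ_i/ρ_t)^0.296 = (2190/2900)^0.296 = 0.9202
d^0.74 = 30800^0.74 = 2097
v^0.47 = 17400^0.47 = 98.41
g^-0.23 = 1.62^-0.23 = 0.8950
D_tc = 1.74 × 0.9202 × 2097 × 98.41 × 0.8950 = 2.957 × 10^5 m
D_f = 1.33 × 2.957 × 10^5 = 3.933 × 10^5 m
     = 393.3 km

D_f ≈ 393 km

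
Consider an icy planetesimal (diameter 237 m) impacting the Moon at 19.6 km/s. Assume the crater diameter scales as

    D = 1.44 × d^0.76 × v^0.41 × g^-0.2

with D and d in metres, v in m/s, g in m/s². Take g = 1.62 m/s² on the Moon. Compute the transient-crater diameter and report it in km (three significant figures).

D ≈ 4.80 km

In SI units: v = 19600 m/s.
d^0.76 = 237^0.76 = 63.80
v^0.41 = 19600^0.41 = 57.52
g^-0.2 = 1.62^-0.2 = 0.9080
D = 1.44 × 63.80 × 57.52 × 0.9080 = 4798 m
   = 4.798 km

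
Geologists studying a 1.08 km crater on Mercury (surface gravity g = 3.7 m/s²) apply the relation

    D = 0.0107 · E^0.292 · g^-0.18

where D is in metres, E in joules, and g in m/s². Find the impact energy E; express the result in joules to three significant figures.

E ≈ 3.07 × 10^17 J

Rearranging: E = [D / (0.0107 · g^-0.18)]^(1/0.292).
D = 1080 m.
g^-0.18 = 3.7^-0.18 = 0.7902
D / (0.0107 × 0.7902) = 1080 / (8.455 × 10^-3) = 1.277 × 10^5
E = (1.277 × 10^5)^3.4247 = 3.070 × 10^17 J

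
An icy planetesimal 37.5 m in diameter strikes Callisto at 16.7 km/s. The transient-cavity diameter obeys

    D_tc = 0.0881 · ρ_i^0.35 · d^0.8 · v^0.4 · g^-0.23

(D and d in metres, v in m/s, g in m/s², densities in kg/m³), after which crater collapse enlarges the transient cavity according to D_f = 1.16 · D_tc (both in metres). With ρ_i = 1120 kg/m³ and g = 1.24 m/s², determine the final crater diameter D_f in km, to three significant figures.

D_f ≈ 1.01 km

v = 16700 m/s.
ρ_i^0.35 = 1120^0.35 = 11.67
d^0.8 = 37.5^0.8 = 18.16
v^0.4 = 16700^0.4 = 48.87
g^-0.23 = 1.24^-0.23 = 0.9517
D_tc = 0.0881 × 11.67 × 18.16 × 48.87 × 0.9517 = 868.4 m
D_f = 1.16 × 868.4 = 1007 m
     = 1.007 km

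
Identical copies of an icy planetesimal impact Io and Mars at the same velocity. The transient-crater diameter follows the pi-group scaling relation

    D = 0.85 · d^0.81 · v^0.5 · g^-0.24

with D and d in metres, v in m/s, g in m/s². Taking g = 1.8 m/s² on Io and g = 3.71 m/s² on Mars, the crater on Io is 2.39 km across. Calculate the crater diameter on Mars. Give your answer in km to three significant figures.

All impactor-dependent factors cancel in the ratio, leaving D_Mars/D_Io = (g_Mars/g_Io)^-0.24.
(3.71/1.8)^-0.24 = 2.061^-0.24 = 0.8407
D_Mars = 0.8407 × 2.39 km = 2.01 km

D ≈ 2.01 km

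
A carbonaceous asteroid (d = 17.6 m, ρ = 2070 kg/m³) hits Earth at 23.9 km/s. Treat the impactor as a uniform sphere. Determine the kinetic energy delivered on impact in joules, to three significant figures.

v = 23900 m/s.
Mass m = (π/6) ρ d³ = (π/6) × 2070 × (17.6)³ = 5.909 × 10^6 kg
E = ½ m v² = 0.5 × 5.909 × 10^6 × (23900)² = 1.688 × 10^15 J

E ≈ 1.69 × 10^15 J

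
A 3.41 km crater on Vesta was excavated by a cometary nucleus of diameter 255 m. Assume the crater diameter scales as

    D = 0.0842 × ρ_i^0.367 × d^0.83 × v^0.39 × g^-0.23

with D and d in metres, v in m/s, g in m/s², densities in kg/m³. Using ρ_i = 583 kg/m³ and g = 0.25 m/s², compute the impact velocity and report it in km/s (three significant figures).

Rearranging for v: v = [D / (0.0842 · 583^0.367 · 255^0.83 · 0.25^-0.23)]^(1/0.39).
D = 3410 m.
583^0.367 = 10.35
255^0.83 = 99.41
0.25^-0.23 = 1.376
Denominator = 0.0842 × 10.35 × 99.41 × 1.376 = 119.2
D / 119.2 = 3410 / 119.2 = 28.61
v = 28.61^(1/0.39) = 28.61^2.5641 = 5428 m/s

v ≈ 5.43 km/s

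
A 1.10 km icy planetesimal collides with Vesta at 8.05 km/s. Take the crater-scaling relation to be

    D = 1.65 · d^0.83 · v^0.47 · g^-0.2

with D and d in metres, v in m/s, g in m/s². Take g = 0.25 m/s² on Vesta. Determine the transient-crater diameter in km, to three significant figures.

In SI units: d = 1100 m, v = 8050 m/s.
d^0.83 = 1100^0.83 = 334.5
v^0.47 = 8050^0.47 = 68.51
g^-0.2 = 0.25^-0.2 = 1.320
D = 1.65 × 334.5 × 68.51 × 1.320 = 49912 m
   = 49.91 km

D ≈ 49.9 km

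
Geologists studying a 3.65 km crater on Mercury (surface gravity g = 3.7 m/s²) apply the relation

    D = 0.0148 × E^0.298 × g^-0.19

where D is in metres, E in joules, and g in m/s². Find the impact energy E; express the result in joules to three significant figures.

E ≈ 2.86 × 10^18 J

Rearranging: E = [D / (0.0148 · g^-0.19)]^(1/0.298).
D = 3650 m.
g^-0.19 = 3.7^-0.19 = 0.7799
D / (0.0148 × 0.7799) = 3650 / (0.01154) = 3.163 × 10^5
E = (3.163 × 10^5)^3.3557 = 2.862 × 10^18 J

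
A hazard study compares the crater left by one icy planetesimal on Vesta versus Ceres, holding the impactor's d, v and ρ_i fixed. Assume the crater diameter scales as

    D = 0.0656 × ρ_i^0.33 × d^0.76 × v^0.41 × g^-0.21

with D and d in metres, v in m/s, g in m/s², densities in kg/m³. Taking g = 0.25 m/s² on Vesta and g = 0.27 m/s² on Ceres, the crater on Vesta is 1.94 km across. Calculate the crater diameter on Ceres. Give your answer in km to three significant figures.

All impactor-dependent factors cancel in the ratio, leaving D_Ceres/D_Vesta = (g_Ceres/g_Vesta)^-0.21.
(0.27/0.25)^-0.21 = 1.080^-0.21 = 0.9840
D_Ceres = 0.9840 × 1.94 km = 1.91 km

D ≈ 1.91 km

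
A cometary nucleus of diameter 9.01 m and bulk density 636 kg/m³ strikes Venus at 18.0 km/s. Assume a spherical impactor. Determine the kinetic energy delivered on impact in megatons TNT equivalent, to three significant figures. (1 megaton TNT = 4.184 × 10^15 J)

E ≈ 9.43 × 10^-3 Mt TNT

v = 18000 m/s.
Mass m = (π/6) ρ d³ = (π/6) × 636 × (9.01)³ = 2.436 × 10^5 kg
E = ½ m v² = 0.5 × 2.436 × 10^5 × (18000)² = 3.946 × 10^13 J
   = 3.946 × 10^13 / 4.184×10^15 = 9.431 × 10^-3 Mt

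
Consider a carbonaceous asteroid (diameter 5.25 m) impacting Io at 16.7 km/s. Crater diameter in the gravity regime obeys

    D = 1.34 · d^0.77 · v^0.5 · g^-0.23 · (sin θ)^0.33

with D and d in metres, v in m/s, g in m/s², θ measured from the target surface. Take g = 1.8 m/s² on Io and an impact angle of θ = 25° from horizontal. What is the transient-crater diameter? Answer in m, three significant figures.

D ≈ 408 m

In SI units: v = 16700 m/s.
d^0.77 = 5.25^0.77 = 3.585
v^0.5 = 16700^0.5 = 129.2
g^-0.23 = 1.8^-0.23 = 0.8735
(sin 25°)^0.33 = 0.4226^0.33 = 0.7526
D = 1.34 × 3.585 × 129.2 × 0.8735 × 0.7526 = 408.0 m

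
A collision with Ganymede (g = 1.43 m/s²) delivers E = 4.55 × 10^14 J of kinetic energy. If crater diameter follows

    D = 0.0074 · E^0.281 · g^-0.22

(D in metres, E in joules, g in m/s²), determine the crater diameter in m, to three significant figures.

D ≈ 89.9 m

E^0.281 = (4.55 × 10^14)^0.281 = 1.315 × 10^4
g^-0.22 = 1.43^-0.22 = 0.9243
D = 0.0074 × 1.315 × 10^4 × 0.9243 = 89.94 m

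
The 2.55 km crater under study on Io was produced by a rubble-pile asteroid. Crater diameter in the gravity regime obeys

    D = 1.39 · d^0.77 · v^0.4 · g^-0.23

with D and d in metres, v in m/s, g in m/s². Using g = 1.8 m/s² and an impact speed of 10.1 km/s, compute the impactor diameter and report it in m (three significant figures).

d ≈ 172 m

Rearranging for d: d = [D / (1.39 · 10100^0.4 · 1.8^-0.23)]^(1/0.77).
D = 2550 m.
10100^0.4 = 39.97
1.8^-0.23 = 0.8735
Denominator = 1.39 × 39.97 × 0.8735 = 48.53
D / 48.53 = 2550 / 48.53 = 52.54
d = 52.54^(1/0.77) = 52.54^1.2987 = 171.6 m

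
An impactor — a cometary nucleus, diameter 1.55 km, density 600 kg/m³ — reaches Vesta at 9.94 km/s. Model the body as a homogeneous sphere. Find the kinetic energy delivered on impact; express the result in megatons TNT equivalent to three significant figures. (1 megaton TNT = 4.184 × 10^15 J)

d = 1550 m; v = 9940 m/s.
Mass m = (π/6) ρ d³ = (π/6) × 600 × (1550)³ = 1.170 × 10^12 kg
E = ½ m v² = 0.5 × 1.170 × 10^12 × (9940)² = 5.780 × 10^19 J
   = 5.780 × 10^19 / 4.184×10^15 = 13815 Mt

E ≈ 13800 Mt TNT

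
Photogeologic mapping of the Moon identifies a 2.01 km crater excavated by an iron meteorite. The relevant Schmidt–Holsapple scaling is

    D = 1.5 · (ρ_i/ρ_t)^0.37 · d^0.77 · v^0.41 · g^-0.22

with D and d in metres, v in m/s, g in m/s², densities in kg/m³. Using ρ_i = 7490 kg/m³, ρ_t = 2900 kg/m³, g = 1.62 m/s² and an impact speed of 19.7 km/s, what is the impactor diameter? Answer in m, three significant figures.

Rearranging for d: d = [D / (1.5 · (7490/2900)^0.37 · 19700^0.41 · 1.62^-0.22)]^(1/0.77).
D = 2010 m.
(7490/2900)^0.37 = 1.421
19700^0.41 = 57.64
1.62^-0.22 = 0.8993
Denominator = 1.5 × 1.421 × 57.64 × 0.8993 = 110.5
D / 110.5 = 2010 / 110.5 = 18.19
d = 18.19^(1/0.77) = 18.19^1.2987 = 43.27 m

d ≈ 43.3 m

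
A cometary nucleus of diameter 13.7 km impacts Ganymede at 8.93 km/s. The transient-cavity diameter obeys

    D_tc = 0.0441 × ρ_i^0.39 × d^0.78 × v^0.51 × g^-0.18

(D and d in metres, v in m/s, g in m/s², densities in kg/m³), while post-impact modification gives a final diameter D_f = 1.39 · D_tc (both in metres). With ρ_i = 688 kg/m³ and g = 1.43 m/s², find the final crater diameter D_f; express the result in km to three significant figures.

In SI: d = 13700 m, v = 8930 m/s.
ρ_i^0.39 = 688^0.39 = 12.78
d^0.78 = 13700^0.78 = 1685
v^0.51 = 8930^0.51 = 103.5
g^-0.18 = 1.43^-0.18 = 0.9376
D_tc = 0.0441 × 12.78 × 1685 × 103.5 × 0.9376 = 92160 m
D_f = 1.39 × 92160 = 1.281 × 10^5 m
     = 128.1 km

D_f ≈ 128 km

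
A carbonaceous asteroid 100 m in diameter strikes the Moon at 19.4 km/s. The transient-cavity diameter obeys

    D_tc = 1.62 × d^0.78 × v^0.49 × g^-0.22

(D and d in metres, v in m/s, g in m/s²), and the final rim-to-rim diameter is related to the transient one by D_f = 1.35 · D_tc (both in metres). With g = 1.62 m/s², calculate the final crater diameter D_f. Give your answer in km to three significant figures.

v = 19400 m/s.
d^0.78 = 100^0.78 = 36.31
v^0.49 = 19400^0.49 = 126.2
g^-0.22 = 1.62^-0.22 = 0.8993
D_tc = 1.62 × 36.31 × 126.2 × 0.8993 = 6676 m
D_f = 1.35 × 6676 = 9013 m
     = 9.013 km

D_f ≈ 9.01 km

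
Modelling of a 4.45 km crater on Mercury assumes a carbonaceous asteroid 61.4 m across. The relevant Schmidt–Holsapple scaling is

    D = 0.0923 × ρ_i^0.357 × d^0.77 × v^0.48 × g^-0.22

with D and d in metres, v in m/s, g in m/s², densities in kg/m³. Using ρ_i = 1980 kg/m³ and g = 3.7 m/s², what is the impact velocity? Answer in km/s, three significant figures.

Rearranging for v: v = [D / (0.0923 · 1980^0.357 · 61.4^0.77 · 3.7^-0.22)]^(1/0.48).
D = 4450 m.
1980^0.357 = 15.03
61.4^0.77 = 23.82
3.7^-0.22 = 0.7499
Denominator = 0.0923 × 15.03 × 23.82 × 0.7499 = 24.78
D / 24.78 = 4450 / 24.78 = 179.6
v = 179.6^(1/0.48) = 179.6^2.0833 = 49705 m/s

v ≈ 49.7 km/s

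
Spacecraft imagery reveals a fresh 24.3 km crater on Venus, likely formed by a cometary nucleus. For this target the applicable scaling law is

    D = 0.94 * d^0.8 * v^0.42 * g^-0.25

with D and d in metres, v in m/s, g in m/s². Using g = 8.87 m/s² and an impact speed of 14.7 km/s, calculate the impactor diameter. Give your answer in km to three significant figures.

Rearranging for d: d = [D / (0.94 · 14700^0.42 · 8.87^-0.25)]^(1/0.8).
D = 24300 m.
14700^0.42 = 56.27
8.87^-0.25 = 0.5795
Denominator = 0.94 × 56.27 × 0.5795 = 30.65
D / 30.65 = 24300 / 30.65 = 792.8
d = 792.8^(1/0.8) = 792.8^1.25 = 4207 m

d ≈ 4.21 km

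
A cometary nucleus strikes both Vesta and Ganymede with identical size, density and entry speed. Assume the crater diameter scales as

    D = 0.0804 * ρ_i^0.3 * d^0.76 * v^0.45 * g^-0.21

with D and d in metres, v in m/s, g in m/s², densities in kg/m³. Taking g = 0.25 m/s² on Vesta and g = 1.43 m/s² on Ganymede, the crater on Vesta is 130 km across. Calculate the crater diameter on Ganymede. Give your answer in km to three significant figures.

D ≈ 90.1 km

All impactor-dependent factors cancel in the ratio, leaving D_Ganymede/D_Vesta = (g_Ganymede/g_Vesta)^-0.21.
(1.43/0.25)^-0.21 = 5.720^-0.21 = 0.6933
D_Ganymede = 0.6933 × 130 km = 90.1 km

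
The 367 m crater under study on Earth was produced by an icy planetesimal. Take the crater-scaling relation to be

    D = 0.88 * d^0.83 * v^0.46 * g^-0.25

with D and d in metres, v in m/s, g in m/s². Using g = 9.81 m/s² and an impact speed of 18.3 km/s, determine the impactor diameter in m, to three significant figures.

Rearranging for d: d = [D / (0.88 · 18300^0.46 · 9.81^-0.25)]^(1/0.83).
18300^0.46 = 91.35
9.81^-0.25 = 0.5650
Denominator = 0.88 × 91.35 × 0.5650 = 45.42
D / 45.42 = 367 / 45.42 = 8.080
d = 8.080^(1/0.83) = 8.080^1.2048 = 12.40 m

d ≈ 12.4 m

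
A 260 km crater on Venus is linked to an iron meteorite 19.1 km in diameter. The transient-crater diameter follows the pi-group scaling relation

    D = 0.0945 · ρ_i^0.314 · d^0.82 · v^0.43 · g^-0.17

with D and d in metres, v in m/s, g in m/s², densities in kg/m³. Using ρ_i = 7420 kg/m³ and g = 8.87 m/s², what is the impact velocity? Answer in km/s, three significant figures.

v ≈ 22.9 km/s

Rearranging for v: v = [D / (0.0945 · 7420^0.314 · 19100^0.82 · 8.87^-0.17)]^(1/0.43).
D = 260000 m.
7420^0.314 = 16.42
19100^0.82 = 3239
8.87^-0.17 = 0.6900
Denominator = 0.0945 × 16.42 × 3239 × 0.6900 = 3468
D / 3468 = 260000 / 3468 = 74.97
v = 74.97^(1/0.43) = 74.97^2.3256 = 22921 m/s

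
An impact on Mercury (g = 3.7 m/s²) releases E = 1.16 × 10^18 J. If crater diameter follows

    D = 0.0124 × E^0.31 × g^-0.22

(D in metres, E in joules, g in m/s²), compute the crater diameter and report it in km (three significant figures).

D ≈ 3.70 km

E^0.31 = (1.16 × 10^18)^0.31 = 3.981 × 10^5
g^-0.22 = 3.7^-0.22 = 0.7499
D = 0.0124 × 3.981 × 10^5 × 0.7499 = 3702 m
   = 3.702 km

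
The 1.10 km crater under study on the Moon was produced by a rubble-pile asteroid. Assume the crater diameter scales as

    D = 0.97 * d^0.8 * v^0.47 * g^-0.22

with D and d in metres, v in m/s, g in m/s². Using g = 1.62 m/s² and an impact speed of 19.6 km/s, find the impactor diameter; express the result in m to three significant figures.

d ≈ 22.6 m

Rearranging for d: d = [D / (0.97 · 19600^0.47 · 1.62^-0.22)]^(1/0.8).
D = 1100 m.
19600^0.47 = 104.1
1.62^-0.22 = 0.8993
Denominator = 0.97 × 104.1 × 0.8993 = 90.81
D / 90.81 = 1100 / 90.81 = 12.11
d = 12.11^(1/0.8) = 12.11^1.25 = 22.59 m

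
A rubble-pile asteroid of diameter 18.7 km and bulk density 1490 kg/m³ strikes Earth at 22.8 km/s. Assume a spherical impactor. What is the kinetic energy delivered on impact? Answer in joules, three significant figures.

d = 18700 m; v = 22800 m/s.
Mass m = (π/6) ρ d³ = (π/6) × 1490 × (18700)³ = 5.102 × 10^15 kg
E = ½ m v² = 0.5 × 5.102 × 10^15 × (22800)² = 1.326 × 10^24 J

E ≈ 1.33 × 10^24 J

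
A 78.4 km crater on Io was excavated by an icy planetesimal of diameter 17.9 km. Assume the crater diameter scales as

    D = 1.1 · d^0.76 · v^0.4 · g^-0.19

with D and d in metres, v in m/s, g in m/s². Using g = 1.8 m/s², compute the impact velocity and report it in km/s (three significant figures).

Rearranging for v: v = [D / (1.1 · 17900^0.76 · 1.8^-0.19)]^(1/0.4).
D = 78400 m.
17900^0.76 = 1707
1.8^-0.19 = 0.8943
Denominator = 1.1 × 1707 × 0.8943 = 1679
D / 1679 = 78400 / 1679 = 46.69
v = 46.69^(1/0.4) = 46.69^2.5 = 14896 m/s

v ≈ 14.9 km/s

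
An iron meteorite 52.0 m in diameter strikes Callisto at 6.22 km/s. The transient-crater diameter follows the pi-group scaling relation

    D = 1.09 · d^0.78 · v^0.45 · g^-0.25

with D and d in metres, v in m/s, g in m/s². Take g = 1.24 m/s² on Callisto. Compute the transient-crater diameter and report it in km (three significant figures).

In SI units: v = 6220 m/s.
d^0.78 = 52^0.78 = 21.80
v^0.45 = 6220^0.45 = 50.96
g^-0.25 = 1.24^-0.25 = 0.9476
D = 1.09 × 21.80 × 50.96 × 0.9476 = 1147 m
   = 1.147 km

D ≈ 1.15 km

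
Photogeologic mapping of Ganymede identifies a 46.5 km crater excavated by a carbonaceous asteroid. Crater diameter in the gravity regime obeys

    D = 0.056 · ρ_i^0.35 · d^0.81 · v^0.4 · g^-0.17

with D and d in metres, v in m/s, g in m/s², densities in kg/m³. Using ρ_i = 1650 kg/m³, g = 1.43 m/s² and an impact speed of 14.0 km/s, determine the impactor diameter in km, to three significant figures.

d ≈ 7.99 km

Rearranging for d: d = [D / (0.056 · 1650^0.35 · 14000^0.4 · 1.43^-0.17)]^(1/0.81).
D = 46500 m.
1650^0.35 = 13.37
14000^0.4 = 45.55
1.43^-0.17 = 0.9410
Denominator = 0.056 × 13.37 × 45.55 × 0.9410 = 32.09
D / 32.09 = 46500 / 32.09 = 1449
d = 1449^(1/0.81) = 1449^1.2346 = 7992 m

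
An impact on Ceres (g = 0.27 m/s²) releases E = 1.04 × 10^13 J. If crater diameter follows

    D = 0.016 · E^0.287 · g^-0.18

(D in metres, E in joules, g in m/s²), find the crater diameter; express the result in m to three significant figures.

D ≈ 110 m

E^0.287 = (1.04 × 10^13)^0.287 = 5.444 × 10^3
g^-0.18 = 0.27^-0.18 = 1.266
D = 0.016 × 5.444 × 10^3 × 1.266 = 110.3 m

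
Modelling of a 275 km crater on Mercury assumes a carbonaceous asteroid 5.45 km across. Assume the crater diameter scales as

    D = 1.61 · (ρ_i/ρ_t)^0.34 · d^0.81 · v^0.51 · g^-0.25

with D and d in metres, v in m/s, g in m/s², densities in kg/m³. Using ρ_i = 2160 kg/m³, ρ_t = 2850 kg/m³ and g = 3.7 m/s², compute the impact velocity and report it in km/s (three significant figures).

v ≈ 48.3 km/s

Rearranging for v: v = [D / (1.61 · (2160/2850)^0.34 · 5450^0.81 · 3.7^-0.25)]^(1/0.51).
D = 275000 m.
(2160/2850)^0.34 = 0.9101
5450^0.81 = 1063
3.7^-0.25 = 0.7210
Denominator = 1.61 × 0.9101 × 1063 × 0.7210 = 1123
D / 1123 = 275000 / 1123 = 244.9
v = 244.9^(1/0.51) = 244.9^1.9608 = 48343 m/s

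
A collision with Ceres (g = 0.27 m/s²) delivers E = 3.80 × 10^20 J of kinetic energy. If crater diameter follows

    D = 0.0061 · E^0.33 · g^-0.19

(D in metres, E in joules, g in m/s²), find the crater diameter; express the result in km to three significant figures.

E^0.33 = (3.80 × 10^20)^0.33 = 6.185 × 10^6
g^-0.19 = 0.27^-0.19 = 1.282
D = 0.0061 × 6.185 × 10^6 × 1.282 = 48368 m
   = 48.37 km

D ≈ 48.4 km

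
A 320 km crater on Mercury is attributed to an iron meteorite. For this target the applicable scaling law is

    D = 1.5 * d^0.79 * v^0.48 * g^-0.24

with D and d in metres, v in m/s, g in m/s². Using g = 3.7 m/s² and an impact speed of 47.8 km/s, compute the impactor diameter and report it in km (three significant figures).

Rearranging for d: d = [D / (1.5 · 47800^0.48 · 3.7^-0.24)]^(1/0.79).
D = 320000 m.
47800^0.48 = 176.2
3.7^-0.24 = 0.7305
Denominator = 1.5 × 176.2 × 0.7305 = 193.1
D / 193.1 = 320000 / 193.1 = 1657
d = 1657^(1/0.79) = 1657^1.2658 = 11886 m

d ≈ 11.9 km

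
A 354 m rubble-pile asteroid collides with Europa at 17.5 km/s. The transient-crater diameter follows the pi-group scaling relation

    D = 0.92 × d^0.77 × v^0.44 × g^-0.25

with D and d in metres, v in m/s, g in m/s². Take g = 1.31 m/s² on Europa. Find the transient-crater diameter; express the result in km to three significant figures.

In SI units: v = 17500 m/s.
d^0.77 = 354^0.77 = 91.78
v^0.44 = 17500^0.44 = 73.61
g^-0.25 = 1.31^-0.25 = 0.9347
D = 0.92 × 91.78 × 73.61 × 0.9347 = 5810 m
   = 5.810 km

D ≈ 5.81 km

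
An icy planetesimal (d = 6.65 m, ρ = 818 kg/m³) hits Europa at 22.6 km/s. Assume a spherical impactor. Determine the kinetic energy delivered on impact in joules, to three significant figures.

v = 22600 m/s.
Mass m = (π/6) ρ d³ = (π/6) × 818 × (6.65)³ = 1.260 × 10^5 kg
E = ½ m v² = 0.5 × 1.260 × 10^5 × (22600)² = 3.218 × 10^13 J

E ≈ 3.22 × 10^13 J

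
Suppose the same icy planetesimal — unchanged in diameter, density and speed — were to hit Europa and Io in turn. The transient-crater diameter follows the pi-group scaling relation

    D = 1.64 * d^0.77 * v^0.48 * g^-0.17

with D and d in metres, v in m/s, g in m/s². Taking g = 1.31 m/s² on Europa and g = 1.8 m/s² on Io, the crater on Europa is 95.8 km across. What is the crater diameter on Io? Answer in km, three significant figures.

All impactor-dependent factors cancel in the ratio, leaving D_Io/D_Europa = (g_Io/g_Europa)^-0.17.
(1.8/1.31)^-0.17 = 1.374^-0.17 = 0.9474
D_Io = 0.9474 × 95.8 km = 90.8 km

D ≈ 90.8 km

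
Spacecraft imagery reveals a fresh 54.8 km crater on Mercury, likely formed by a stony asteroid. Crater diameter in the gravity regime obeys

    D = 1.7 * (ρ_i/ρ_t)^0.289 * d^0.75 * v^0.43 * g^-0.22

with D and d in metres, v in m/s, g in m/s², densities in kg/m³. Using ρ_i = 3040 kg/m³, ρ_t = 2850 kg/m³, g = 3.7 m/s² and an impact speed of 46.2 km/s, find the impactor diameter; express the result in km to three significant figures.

Rearranging for d: d = [D / (1.7 · (3040/2850)^0.289 · 46200^0.43 · 3.7^-0.22)]^(1/0.75).
D = 54800 m.
(3040/2850)^0.289 = 1.019
46200^0.43 = 101.3
3.7^-0.22 = 0.7499
Denominator = 1.7 × 1.019 × 101.3 × 0.7499 = 131.6
D / 131.6 = 54800 / 131.6 = 416.4
d = 416.4^(1/0.75) = 416.4^1.3333 = 3109 m

d ≈ 3.11 km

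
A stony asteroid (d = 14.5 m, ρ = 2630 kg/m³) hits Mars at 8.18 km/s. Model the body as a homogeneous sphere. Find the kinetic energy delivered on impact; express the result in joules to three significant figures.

E ≈ 1.40 × 10^14 J

v = 8180 m/s.
Mass m = (π/6) ρ d³ = (π/6) × 2630 × (14.5)³ = 4.198 × 10^6 kg
E = ½ m v² = 0.5 × 4.198 × 10^6 × (8180)² = 1.404 × 10^14 J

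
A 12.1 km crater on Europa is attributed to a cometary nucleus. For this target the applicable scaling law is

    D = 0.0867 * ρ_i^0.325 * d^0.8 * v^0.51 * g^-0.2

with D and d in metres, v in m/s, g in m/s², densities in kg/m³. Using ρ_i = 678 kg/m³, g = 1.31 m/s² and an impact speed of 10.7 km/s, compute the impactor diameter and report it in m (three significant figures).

d ≈ 551 m

Rearranging for d: d = [D / (0.0867 · 678^0.325 · 10700^0.51 · 1.31^-0.2)]^(1/0.8).
D = 12100 m.
678^0.325 = 8.321
10700^0.51 = 113.5
1.31^-0.2 = 0.9474
Denominator = 0.0867 × 8.321 × 113.5 × 0.9474 = 77.58
D / 77.58 = 12100 / 77.58 = 156.0
d = 156.0^(1/0.8) = 156.0^1.25 = 551.3 m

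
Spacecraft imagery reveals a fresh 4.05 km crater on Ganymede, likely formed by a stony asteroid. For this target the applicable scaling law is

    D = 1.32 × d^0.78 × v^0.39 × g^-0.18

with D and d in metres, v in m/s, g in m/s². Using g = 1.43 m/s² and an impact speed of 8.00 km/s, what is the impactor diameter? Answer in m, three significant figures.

Rearranging for d: d = [D / (1.32 · 8000^0.39 · 1.43^-0.18)]^(1/0.78).
D = 4050 m.
8000^0.39 = 33.28
1.43^-0.18 = 0.9376
Denominator = 1.32 × 33.28 × 0.9376 = 41.19
D / 41.19 = 4050 / 41.19 = 98.32
d = 98.32^(1/0.78) = 98.32^1.2821 = 358.7 m

d ≈ 359 m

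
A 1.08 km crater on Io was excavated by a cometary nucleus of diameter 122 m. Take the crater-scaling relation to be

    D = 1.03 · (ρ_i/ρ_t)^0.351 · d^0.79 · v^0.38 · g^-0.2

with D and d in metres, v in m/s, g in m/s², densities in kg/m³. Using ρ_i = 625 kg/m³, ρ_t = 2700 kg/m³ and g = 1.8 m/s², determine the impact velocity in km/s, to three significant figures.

v ≈ 21.5 km/s

Rearranging for v: v = [D / (1.03 · (625/2700)^0.351 · 122^0.79 · 1.8^-0.2)]^(1/0.38).
D = 1080 m.
(625/2700)^0.351 = 0.5983
122^0.79 = 44.49
1.8^-0.2 = 0.8891
Denominator = 1.03 × 0.5983 × 44.49 × 0.8891 = 24.38
D / 24.38 = 1080 / 24.38 = 44.30
v = 44.30^(1/0.38) = 44.30^2.6316 = 21512 m/s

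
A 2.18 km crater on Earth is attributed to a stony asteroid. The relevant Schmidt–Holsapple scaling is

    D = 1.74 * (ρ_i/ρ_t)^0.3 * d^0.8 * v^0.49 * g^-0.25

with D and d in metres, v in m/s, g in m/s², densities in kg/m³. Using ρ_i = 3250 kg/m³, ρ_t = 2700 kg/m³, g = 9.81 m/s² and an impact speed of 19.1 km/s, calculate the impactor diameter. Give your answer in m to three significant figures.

d ≈ 33.9 m

Rearranging for d: d = [D / (1.74 · (3250/2700)^0.3 · 19100^0.49 · 9.81^-0.25)]^(1/0.8).
D = 2180 m.
(3250/2700)^0.3 = 1.057
19100^0.49 = 125.2
9.81^-0.25 = 0.5650
Denominator = 1.74 × 1.057 × 125.2 × 0.5650 = 130.1
D / 130.1 = 2180 / 130.1 = 16.76
d = 16.76^(1/0.8) = 16.76^1.25 = 33.91 m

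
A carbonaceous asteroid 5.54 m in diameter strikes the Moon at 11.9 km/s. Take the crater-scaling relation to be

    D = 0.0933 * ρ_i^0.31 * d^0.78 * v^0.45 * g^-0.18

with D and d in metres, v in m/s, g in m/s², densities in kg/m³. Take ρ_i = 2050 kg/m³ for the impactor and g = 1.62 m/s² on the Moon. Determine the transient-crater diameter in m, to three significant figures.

D ≈ 236 m

In SI units: v = 11900 m/s.
ρ_i^0.31 = 2050^0.31 = 10.63
d^0.78 = 5.54^0.78 = 3.801
v^0.45 = 11900^0.45 = 68.23
g^-0.18 = 1.62^-0.18 = 0.9168
D = 0.0933 × 10.63 × 3.801 × 68.23 × 0.9168 = 235.8 m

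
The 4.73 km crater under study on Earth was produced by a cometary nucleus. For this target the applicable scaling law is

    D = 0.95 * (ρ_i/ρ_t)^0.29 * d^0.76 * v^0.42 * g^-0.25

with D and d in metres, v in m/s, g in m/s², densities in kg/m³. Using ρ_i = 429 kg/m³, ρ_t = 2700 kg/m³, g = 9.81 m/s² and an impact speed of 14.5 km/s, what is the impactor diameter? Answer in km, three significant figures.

Rearranging for d: d = [D / (0.95 · (429/2700)^0.29 · 14500^0.42 · 9.81^-0.25)]^(1/0.76).
D = 4730 m.
(429/2700)^0.29 = 0.5866
14500^0.42 = 55.95
9.81^-0.25 = 0.5650
Denominator = 0.95 × 0.5866 × 55.95 × 0.5650 = 17.62
D / 17.62 = 4730 / 17.62 = 268.4
d = 268.4^(1/0.76) = 268.4^1.3158 = 1570 m

d ≈ 1.57 km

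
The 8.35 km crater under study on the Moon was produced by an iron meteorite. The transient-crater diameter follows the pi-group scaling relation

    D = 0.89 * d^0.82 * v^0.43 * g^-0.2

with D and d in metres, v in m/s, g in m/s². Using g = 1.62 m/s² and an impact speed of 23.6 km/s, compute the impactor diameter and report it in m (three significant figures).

d ≈ 400 m

Rearranging for d: d = [D / (0.89 · 23600^0.43 · 1.62^-0.2)]^(1/0.82).
D = 8350 m.
23600^0.43 = 75.92
1.62^-0.2 = 0.9080
Denominator = 0.89 × 75.92 × 0.9080 = 61.35
D / 61.35 = 8350 / 61.35 = 136.1
d = 136.1^(1/0.82) = 136.1^1.2195 = 400.2 m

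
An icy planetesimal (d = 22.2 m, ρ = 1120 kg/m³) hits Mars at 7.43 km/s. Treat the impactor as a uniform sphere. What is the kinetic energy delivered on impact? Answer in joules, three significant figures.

E ≈ 1.77 × 10^14 J

v = 7430 m/s.
Mass m = (π/6) ρ d³ = (π/6) × 1120 × (22.2)³ = 6.416 × 10^6 kg
E = ½ m v² = 0.5 × 6.416 × 10^6 × (7430)² = 1.771 × 10^14 J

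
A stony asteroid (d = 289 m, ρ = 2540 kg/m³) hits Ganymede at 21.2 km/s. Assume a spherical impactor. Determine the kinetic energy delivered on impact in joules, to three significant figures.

v = 21200 m/s.
Mass m = (π/6) ρ d³ = (π/6) × 2540 × (289)³ = 3.210 × 10^10 kg
E = ½ m v² = 0.5 × 3.210 × 10^10 × (21200)² = 7.214 × 10^18 J

E ≈ 7.21 × 10^18 J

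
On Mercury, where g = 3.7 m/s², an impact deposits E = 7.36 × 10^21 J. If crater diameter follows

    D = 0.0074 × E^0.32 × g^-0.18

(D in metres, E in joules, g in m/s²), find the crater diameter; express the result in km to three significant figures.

D ≈ 58.1 km

E^0.32 = (7.36 × 10^21)^0.32 = 9.940 × 10^6
g^-0.18 = 3.7^-0.18 = 0.7902
D = 0.0074 × 9.940 × 10^6 × 0.7902 = 58124 m
   = 58.12 km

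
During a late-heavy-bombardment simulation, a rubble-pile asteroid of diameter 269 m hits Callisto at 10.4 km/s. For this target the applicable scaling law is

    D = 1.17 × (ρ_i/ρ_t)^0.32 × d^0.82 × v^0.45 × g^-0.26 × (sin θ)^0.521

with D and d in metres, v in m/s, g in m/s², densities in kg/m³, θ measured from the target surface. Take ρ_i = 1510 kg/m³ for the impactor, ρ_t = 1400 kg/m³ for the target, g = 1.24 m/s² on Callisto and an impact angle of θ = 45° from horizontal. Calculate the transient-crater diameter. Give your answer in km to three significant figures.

D ≈ 5.97 km

In SI units: v = 10400 m/s.
(ρ_i/ρ_t)^0.32 = (1510/1400)^0.32 = 1.024
d^0.82 = 269^0.82 = 98.26
v^0.45 = 10400^0.45 = 64.22
g^-0.26 = 1.24^-0.26 = 0.9456
(sin 45°)^0.521 = 0.7071^0.521 = 0.8348
D = 1.17 × 1.024 × 98.26 × 64.22 × 0.9456 × 0.8348 = 5968 m
   = 5.968 km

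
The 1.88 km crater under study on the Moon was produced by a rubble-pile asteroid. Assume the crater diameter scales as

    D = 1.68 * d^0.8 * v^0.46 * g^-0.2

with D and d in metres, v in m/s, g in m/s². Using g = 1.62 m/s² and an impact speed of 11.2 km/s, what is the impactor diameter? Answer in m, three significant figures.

Rearranging for d: d = [D / (1.68 · 11200^0.46 · 1.62^-0.2)]^(1/0.8).
D = 1880 m.
11200^0.46 = 72.89
1.62^-0.2 = 0.9080
Denominator = 1.68 × 72.89 × 0.9080 = 111.2
D / 111.2 = 1880 / 111.2 = 16.91
d = 16.91^(1/0.8) = 16.91^1.25 = 34.29 m

d ≈ 34.3 m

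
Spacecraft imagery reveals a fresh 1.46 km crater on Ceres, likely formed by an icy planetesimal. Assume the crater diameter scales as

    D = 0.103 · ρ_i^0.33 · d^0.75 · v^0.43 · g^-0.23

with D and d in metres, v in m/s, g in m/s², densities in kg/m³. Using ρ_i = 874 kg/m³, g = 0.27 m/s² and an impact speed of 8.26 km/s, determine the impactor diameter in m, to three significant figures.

Rearranging for d: d = [D / (0.103 · 874^0.33 · 8260^0.43 · 0.27^-0.23)]^(1/0.75).
D = 1460 m.
874^0.33 = 9.348
8260^0.43 = 48.34
0.27^-0.23 = 1.351
Denominator = 0.103 × 9.348 × 48.34 × 1.351 = 62.88
D / 62.88 = 1460 / 62.88 = 23.22
d = 23.22^(1/0.75) = 23.22^1.3333 = 66.24 m

d ≈ 66.2 m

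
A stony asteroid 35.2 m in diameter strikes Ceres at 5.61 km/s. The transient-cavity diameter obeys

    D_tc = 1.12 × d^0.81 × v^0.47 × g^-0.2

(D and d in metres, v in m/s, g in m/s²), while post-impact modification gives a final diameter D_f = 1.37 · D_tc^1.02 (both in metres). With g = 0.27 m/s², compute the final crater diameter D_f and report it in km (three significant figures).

v = 5610 m/s.
d^0.81 = 35.2^0.81 = 17.89
v^0.47 = 5610^0.47 = 57.81
g^-0.2 = 0.27^-0.2 = 1.299
D_tc = 1.12 × 17.89 × 57.81 × 1.299 = 1505 m
D_f = 1.37 × (1505)^1.02 = 2387 m
     = 2.387 km

D_f ≈ 2.39 km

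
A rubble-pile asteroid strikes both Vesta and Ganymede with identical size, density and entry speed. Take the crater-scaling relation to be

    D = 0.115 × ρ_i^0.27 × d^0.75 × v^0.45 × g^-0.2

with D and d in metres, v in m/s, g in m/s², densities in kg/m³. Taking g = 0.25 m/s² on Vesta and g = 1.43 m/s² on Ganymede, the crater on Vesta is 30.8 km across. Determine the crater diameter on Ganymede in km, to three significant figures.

All impactor-dependent factors cancel in the ratio, leaving D_Ganymede/D_Vesta = (g_Ganymede/g_Vesta)^-0.2.
(1.43/0.25)^-0.2 = 5.720^-0.2 = 0.7055
D_Ganymede = 0.7055 × 30.8 km = 21.7 km

D ≈ 21.7 km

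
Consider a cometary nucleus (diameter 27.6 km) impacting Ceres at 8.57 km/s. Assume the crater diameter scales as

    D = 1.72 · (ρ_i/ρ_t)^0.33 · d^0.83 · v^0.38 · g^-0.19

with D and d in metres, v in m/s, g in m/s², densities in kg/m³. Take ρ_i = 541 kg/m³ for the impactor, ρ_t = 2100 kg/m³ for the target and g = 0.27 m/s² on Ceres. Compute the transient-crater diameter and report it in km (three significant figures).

In SI units: d = 27600 m, v = 8570 m/s.
(ρ_i/ρ_t)^0.33 = (541/2100)^0.33 = 0.6392
d^0.83 = 27600^0.83 = 4852
v^0.38 = 8570^0.38 = 31.23
g^-0.19 = 0.27^-0.19 = 1.282
D = 1.72 × 0.6392 × 4852 × 31.23 × 1.282 = 2.136 × 10^5 m
   = 213.6 km

D ≈ 214 km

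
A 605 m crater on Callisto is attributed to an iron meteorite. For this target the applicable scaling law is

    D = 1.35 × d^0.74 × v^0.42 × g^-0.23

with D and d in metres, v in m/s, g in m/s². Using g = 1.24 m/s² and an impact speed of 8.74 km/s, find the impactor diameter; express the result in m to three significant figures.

d ≈ 23.7 m

Rearranging for d: d = [D / (1.35 · 8740^0.42 · 1.24^-0.23)]^(1/0.74).
8740^0.42 = 45.23
1.24^-0.23 = 0.9517
Denominator = 1.35 × 45.23 × 0.9517 = 58.11
D / 58.11 = 605 / 58.11 = 10.41
d = 10.41^(1/0.74) = 10.41^1.3514 = 23.71 m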